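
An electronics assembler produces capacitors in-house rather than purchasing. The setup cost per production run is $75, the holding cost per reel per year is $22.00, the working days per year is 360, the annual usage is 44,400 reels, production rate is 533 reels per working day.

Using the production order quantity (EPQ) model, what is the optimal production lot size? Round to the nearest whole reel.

d = 44,400/360 = 123.3333 reels/day;  effective holding cost H(1 − d/p) = 22·(1 − 123.3333/533) = 16.90932
Q* = √(2DS / H_eff) = √(2·44,400·75 / 16.90932) ≈ 627.59

628 reels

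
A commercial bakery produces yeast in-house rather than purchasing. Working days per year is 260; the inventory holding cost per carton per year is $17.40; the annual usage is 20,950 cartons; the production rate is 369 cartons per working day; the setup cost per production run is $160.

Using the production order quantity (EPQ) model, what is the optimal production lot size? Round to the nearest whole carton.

702 cartons

Daily demand d = 20,950/260 = 80.577; p = 369; 1 − d/p = 0.78163
EPQ = √(2DS / (H(1 − d/p)))
    = √(2 × 20,950 × 160 / (17.4 × 0.78163)) ≈ 702.09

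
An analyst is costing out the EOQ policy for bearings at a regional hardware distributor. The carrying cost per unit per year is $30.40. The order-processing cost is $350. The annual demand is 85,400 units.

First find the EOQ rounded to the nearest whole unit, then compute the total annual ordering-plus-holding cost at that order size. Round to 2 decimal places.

Q* = √(2·D·S / H) = √(2·85,400·350 / 30.4) = √1,966,447.4 ≈ 1,402.30 → Q = 1,402 units
Ordering: D/Q × S = 85,400/1,402 × $350 = $21,319.54
Holding:  Q/2 × H = 1,402/2 × $30.4 = $21,310.40
Total = $21,319.54 + $21,310.40 = $42,629.94

$42,629.94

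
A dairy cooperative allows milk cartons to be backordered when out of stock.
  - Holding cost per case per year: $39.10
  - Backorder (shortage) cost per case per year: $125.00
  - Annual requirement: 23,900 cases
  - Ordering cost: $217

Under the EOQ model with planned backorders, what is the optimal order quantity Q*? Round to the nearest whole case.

Basic EOQ = √(2·23,900·217/39.1) = 515.057
Backorder adjustment √((H+b)/b) = √((39.1+125)/125) = 1.1458
Q* = 515.057 × 1.1458 ≈ 590.14

590 cases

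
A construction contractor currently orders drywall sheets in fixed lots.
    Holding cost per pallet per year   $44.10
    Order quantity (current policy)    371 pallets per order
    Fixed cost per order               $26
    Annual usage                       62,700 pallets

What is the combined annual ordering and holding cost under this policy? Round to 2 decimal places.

Orders/yr = 62,700/371 = 169.003; ordering cost = 169.003 × $26 = $4,394.07
Average inventory = 371/2 = 185.5; holding cost = 185.5 × $44.1 = $8,180.55
Total = $4,394.07 + $8,180.55 = $12,574.62

$12,574.62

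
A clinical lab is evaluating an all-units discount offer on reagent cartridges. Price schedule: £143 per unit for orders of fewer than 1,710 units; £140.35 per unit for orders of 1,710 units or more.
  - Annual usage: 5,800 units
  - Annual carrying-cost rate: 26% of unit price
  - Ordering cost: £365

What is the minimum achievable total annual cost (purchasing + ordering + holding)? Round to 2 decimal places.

H₁ = 26%×£143 = £37.1800;  H₂ = 26%×£140.35 = £36.4910
EOQ₁ = √(2×5,800×365/37.1800) = 337.46  (< 1,710, feasible at tier 1)
EOQ₂ = √(2×5,800×365/36.4910) = 340.63  (< 1,710 → use Q = 1,710 at tier-2 price)
TC(tier 1 (EOQ₁), Q≈337.5) = £841,946.72
TC(tier 2, Q≈1,710.0) = £846,467.82
Minimum at tier 1 (EOQ₁): £841,946.72

£841,946.72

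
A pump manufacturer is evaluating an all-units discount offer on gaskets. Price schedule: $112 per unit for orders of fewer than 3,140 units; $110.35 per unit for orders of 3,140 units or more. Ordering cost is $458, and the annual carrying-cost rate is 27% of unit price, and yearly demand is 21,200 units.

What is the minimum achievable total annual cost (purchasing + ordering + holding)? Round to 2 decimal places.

$2,389,289.59

H₁ = 27%×$112 = $30.2400;  H₂ = 27%×$110.35 = $29.7945
EOQ₁ = √(2×21,200×458/30.2400) = 801.35  (< 3,140, feasible at tier 1)
EOQ₂ = √(2×21,200×458/29.7945) = 807.32  (< 3,140 → use Q = 3,140 at tier-2 price)
TC(tier 1 (EOQ₁), Q≈801.4) = $2,398,632.97
TC(tier 2, Q≈3,140.0) = $2,389,289.59
Minimum at tier 2: $2,389,289.59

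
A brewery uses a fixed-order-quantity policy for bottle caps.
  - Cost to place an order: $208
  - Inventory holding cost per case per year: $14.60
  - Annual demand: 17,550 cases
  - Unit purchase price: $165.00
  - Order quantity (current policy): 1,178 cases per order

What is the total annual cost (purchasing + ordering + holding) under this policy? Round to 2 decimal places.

$2,907,448.21

Orders/yr = 17,550/1,178 = 14.898; ordering cost = 14.898 × $208 = $3,098.81
Average inventory = 1,178/2 = 589; holding cost = 589 × $14.6 = $8,599.40
Purchase cost = D·C = 17,550 × 165 = $2,895,750.00
Total = $3,098.81 + $8,599.40 + $2,895,750.00 = $2,907,448.21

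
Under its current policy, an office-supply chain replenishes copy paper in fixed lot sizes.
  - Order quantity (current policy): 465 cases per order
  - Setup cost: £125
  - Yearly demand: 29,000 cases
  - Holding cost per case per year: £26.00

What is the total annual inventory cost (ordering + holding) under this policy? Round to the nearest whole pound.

£13,841

Ordering: D/Q × S = 29,000/465 × £125 = £7,795.70
Holding:  Q/2 × H = 465/2 × £26 = £6,045.00
Total = £7,795.70 + £6,045.00 = £13,840.70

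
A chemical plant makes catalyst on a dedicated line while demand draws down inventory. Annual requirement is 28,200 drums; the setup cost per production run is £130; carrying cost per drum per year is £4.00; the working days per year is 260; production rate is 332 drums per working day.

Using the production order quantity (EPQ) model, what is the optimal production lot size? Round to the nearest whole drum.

1,650 drums

Daily demand d = 28,200/260 = 108.462; p = 332; 1 − d/p = 0.67331
EPQ = √(2DS / (H(1 − d/p)))
    = √(2 × 28,200 × 130 / (4 × 0.67331)) ≈ 1,649.96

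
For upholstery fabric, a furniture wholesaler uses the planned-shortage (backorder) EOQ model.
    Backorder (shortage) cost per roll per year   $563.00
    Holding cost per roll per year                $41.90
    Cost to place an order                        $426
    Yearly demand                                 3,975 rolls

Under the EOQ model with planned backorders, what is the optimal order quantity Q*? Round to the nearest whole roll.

295 rolls

Q* = √(2DS/H) · √((H + b)/b)
   = √(2 × 3,975 × 426 / 41.9) · √((41.9 + 563) / 563)
   = 284.303 × 1.0365 ≈ 294.69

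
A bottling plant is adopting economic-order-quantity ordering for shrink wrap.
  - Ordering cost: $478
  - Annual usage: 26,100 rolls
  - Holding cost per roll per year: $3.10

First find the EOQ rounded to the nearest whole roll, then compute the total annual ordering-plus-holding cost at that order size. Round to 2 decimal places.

Q* = √(2·D·S / H) = √(2·26,100·478 / 3.1) = √8,048,903.2 ≈ 2,837.06 → Q = 2,837 rolls
Orders/yr = 26,100/2,837 = 9.200; ordering cost = 9.200 × $478 = $4,397.53
Average inventory = 2,837/2 = 1418.5; holding cost = 1418.5 × $3.1 = $4,397.35
Total = $4,397.53 + $4,397.35 = $8,794.88

$8,794.88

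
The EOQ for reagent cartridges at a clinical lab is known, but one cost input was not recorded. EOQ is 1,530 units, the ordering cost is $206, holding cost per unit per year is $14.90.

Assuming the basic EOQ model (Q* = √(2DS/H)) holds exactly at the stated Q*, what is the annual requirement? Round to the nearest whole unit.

84,659 units per year

From Q* = √(2DS/H) ⇒ Q*² = 2DS/H.
D = Q²H / (2S) = 1,530² × 14.9 / (2 × 206) = 84,658.76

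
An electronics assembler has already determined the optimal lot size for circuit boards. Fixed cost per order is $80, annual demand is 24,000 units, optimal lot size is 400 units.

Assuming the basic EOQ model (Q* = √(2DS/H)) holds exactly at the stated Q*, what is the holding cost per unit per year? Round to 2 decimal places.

$24.00

EOQ relation: Q² = 2DS/H, so rearrange for the unknown.
H = 2DS / Q² = 2 × 24,000 × 80 / 400² = 24.0000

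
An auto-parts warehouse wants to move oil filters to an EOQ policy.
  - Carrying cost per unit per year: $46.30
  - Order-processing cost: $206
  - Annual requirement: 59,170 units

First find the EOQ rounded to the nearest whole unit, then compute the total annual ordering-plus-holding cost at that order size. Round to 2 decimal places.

$33,596.18

EOQ = √(2DS/H) = √(2 × 59,170 × 206 / 46.3)
    = √(526,523.54) ≈ 725.62 → Q = 726 units
Orders/yr = 59,170/726 = 81.501; ordering cost = 81.501 × $206 = $16,789.28
Average inventory = 726/2 = 363; holding cost = 363 × $46.3 = $16,806.90
Total = $16,789.28 + $16,806.90 = $33,596.18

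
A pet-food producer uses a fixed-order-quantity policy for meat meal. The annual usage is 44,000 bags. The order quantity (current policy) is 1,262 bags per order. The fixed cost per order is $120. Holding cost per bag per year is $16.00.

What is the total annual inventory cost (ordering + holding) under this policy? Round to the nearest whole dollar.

Ordering: D/Q × S = 44,000/1,262 × $120 = $4,183.84
Holding:  Q/2 × H = 1,262/2 × $16 = $10,096.00
Total = $4,183.84 + $10,096.00 = $14,279.84

$14,280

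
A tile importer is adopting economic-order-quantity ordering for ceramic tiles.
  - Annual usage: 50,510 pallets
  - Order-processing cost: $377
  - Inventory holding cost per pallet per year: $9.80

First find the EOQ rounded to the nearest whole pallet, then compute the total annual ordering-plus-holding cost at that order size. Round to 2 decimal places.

$19,319.12

Q* = √(2·D·S / H) = √(2·50,510·377 / 9.8) = √3,886,177.6 ≈ 1,971.34 → Q = 1,971 pallets
Annual ordering cost = (D/Q)·S = (50,510/1,971) × 377 = $9,661.22
Annual holding cost  = (Q/2)·H = (1,971/2) × 9.8 = $9,657.90
Total = $9,661.22 + $9,657.90 = $19,319.12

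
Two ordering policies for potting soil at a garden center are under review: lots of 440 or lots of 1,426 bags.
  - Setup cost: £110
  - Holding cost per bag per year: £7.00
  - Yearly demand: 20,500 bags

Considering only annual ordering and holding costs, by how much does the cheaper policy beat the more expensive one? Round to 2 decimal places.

£92.65

Annual cost at Q: ordering D·S/Q plus holding Q·H/2.
TC(440) = (20,500/440)×110 + (440/2)×7 = £6,665.00
TC(1,426) = (20,500/1,426)×110 + (1,426/2)×7 = £6,572.35
Lots of 1,426 are cheaper by £92.65.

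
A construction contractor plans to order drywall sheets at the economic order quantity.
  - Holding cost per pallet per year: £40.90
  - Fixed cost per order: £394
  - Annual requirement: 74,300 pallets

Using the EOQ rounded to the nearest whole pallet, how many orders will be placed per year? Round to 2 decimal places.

Q* = √(2·D·S / H) = √(2·74,300·394 / 40.9) = √1,431,501.2 ≈ 1,196.45 → Q = 1,196
Orders per year = D/Q = 74,300 / 1,196 = 62.124

62.12 orders per year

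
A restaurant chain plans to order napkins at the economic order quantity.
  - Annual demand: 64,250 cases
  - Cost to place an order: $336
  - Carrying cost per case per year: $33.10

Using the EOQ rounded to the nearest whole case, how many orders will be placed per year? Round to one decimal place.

56.3 orders per year

2DS/H = 2·64,250·336/33.1 = 1,304,410.88
EOQ = √1,304,410.88 ≈ 1,142.11 → Q = 1,142
Orders per year = D/Q = 64,250 / 1,142 = 56.261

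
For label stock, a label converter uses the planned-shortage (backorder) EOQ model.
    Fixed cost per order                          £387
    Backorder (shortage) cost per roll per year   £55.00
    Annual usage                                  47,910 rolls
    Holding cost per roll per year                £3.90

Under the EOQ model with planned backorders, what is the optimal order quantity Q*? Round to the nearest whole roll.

3,191 rolls

Basic EOQ = √(2·47,910·387/3.9) = 3,083.552
Backorder adjustment √((H+b)/b) = √((3.9+55)/55) = 1.0348
Q* = 3,083.552 × 1.0348 ≈ 3,191.01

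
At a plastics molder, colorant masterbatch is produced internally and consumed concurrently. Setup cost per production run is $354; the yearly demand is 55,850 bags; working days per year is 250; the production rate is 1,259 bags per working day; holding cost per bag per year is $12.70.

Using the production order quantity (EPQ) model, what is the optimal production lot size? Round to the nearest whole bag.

1,946 bags

d = 55,850/250 = 223.4000 bags/day;  effective holding cost H(1 − d/p) = 12.7·(1 − 223.4000/1259) = 10.44648
Q* = √(2DS / H_eff) = √(2·55,850·354 / 10.44648) ≈ 1,945.55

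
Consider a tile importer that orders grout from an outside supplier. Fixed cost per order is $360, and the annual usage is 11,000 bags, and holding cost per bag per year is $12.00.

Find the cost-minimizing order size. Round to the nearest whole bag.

812 bags

Q* = √(2·D·S / H) = √(2·11,000·360 / 12) = √660,000.0 ≈ 812.40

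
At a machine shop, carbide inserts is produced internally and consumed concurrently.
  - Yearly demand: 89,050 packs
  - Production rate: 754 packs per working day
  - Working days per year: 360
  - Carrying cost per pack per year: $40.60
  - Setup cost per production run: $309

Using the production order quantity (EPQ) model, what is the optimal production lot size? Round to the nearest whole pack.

1,420 packs

d = 89,050/360 = 247.3611 packs/day;  effective holding cost H(1 − d/p) = 40.6·(1 − 247.3611/754) = 27.28056
Q* = √(2DS / H_eff) = √(2·89,050·309 / 27.28056) ≈ 1,420.31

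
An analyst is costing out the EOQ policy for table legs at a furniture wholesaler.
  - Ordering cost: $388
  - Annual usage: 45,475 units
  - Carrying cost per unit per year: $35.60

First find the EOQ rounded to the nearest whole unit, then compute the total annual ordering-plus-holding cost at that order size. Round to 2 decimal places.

Q* = √(2·D·S / H) = √(2·45,475·388 / 35.6) = √991,252.8 ≈ 995.62 → Q = 996 units
Orders/yr = 45,475/996 = 45.658; ordering cost = 45.658 × $388 = $17,715.16
Average inventory = 996/2 = 498; holding cost = 498 × $35.6 = $17,728.80
Total = $17,715.16 + $17,728.80 = $35,443.96

$35,443.96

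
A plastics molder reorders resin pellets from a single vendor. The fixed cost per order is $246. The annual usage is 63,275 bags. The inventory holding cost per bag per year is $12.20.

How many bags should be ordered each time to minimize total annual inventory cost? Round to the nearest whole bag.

1,597 bags

2DS/H = 2·63,275·246/12.2 = 2,551,745.90
EOQ = √2,551,745.90 ≈ 1,597.42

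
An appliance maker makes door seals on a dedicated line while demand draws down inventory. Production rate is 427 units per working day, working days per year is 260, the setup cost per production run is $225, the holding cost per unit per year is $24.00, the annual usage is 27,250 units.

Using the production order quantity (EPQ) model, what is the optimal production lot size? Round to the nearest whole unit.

823 units

d = 27,250/260 = 104.8077 units/day;  effective holding cost H(1 − d/p) = 24·(1 − 104.8077/427) = 18.10917
Q* = √(2DS / H_eff) = √(2·27,250·225 / 18.10917) ≈ 822.89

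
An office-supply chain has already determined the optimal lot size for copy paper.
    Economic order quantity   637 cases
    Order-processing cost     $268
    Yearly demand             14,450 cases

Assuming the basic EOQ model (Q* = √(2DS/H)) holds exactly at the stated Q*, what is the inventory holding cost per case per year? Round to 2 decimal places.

$19.09

From Q* = √(2DS/H) ⇒ Q*² = 2DS/H.
H = 2DS / Q² = 2 × 14,450 × 268 / 637² = 19.0877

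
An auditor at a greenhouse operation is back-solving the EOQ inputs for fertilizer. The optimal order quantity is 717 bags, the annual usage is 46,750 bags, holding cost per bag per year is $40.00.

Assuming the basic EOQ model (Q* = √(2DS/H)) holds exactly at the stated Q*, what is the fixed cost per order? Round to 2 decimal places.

From Q* = √(2DS/H) ⇒ Q*² = 2DS/H.
S = Q²H / (2D) = 717² × 40 / (2 × 46,750) = 219.9311

$219.93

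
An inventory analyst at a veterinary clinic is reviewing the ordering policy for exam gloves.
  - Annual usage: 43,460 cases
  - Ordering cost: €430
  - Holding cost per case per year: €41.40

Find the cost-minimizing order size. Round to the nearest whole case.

950 cases

EOQ = √(2DS/H) = √(2 × 43,460 × 430 / 41.4)
    = √(902,792.27) ≈ 950.15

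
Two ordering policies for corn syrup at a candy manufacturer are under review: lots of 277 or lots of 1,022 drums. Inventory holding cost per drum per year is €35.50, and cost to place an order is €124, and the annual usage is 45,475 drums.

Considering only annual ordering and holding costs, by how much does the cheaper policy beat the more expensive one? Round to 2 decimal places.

€1,615.78

Annual cost at Q: ordering D·S/Q plus holding Q·H/2.
TC(277) = (45,475/277)×124 + (277/2)×35.5 = €25,273.79
TC(1,022) = (45,475/1,022)×124 + (1,022/2)×35.5 = €23,658.01
Lots of 1,022 are cheaper by €1,615.78.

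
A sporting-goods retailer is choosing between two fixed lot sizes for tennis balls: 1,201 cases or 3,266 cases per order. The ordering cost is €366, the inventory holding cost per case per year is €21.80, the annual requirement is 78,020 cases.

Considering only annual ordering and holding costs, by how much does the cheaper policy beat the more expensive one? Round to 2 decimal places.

€7,475.42

Annual cost at Q: ordering D·S/Q plus holding Q·H/2.
TC(1,201) = (78,020/1,201)×366 + (1,201/2)×21.8 = €36,867.19
TC(3,266) = (78,020/3,266)×366 + (3,266/2)×21.8 = €44,342.61
Lots of 1,201 are cheaper by €7,475.42.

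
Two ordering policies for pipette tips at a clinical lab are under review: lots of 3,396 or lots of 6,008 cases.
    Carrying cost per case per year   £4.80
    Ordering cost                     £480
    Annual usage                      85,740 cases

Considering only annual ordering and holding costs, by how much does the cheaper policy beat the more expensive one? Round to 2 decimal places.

£1,000.14

For each Q, cost = (D/Q)·S + (Q/2)·H.
TC(3,396) = (85,740/3,396)×480 + (3,396/2)×4.8 = £20,269.13
TC(6,008) = (85,740/6,008)×480 + (6,008/2)×4.8 = £21,269.27
Cheaper: Q = 3,396.  Difference = £1,000.14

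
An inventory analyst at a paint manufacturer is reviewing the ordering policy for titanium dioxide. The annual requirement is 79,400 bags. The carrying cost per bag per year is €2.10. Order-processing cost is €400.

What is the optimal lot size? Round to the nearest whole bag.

Q* = √(2·D·S / H) = √(2·79,400·400 / 2.1) = √30,247,619.0 ≈ 5,499.78

5,500 bags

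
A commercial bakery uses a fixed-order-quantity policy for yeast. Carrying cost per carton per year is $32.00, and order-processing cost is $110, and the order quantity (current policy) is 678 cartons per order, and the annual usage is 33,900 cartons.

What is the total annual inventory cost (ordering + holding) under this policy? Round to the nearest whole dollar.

$16,348

Orders/yr = 33,900/678 = 50.000; ordering cost = 50.000 × $110 = $5,500.00
Average inventory = 678/2 = 339; holding cost = 339 × $32 = $10,848.00
Total = $5,500.00 + $10,848.00 = $16,348.00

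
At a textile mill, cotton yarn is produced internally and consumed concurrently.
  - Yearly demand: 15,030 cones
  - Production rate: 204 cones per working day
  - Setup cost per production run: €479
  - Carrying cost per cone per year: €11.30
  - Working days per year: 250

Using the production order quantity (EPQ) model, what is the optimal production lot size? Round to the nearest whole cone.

1,344 cones

d = 15,030/250 = 60.1200 cones/day;  effective holding cost H(1 − d/p) = 11.3·(1 − 60.1200/204) = 7.96982
Q* = √(2DS / H_eff) = √(2·15,030·479 / 7.96982) ≈ 1,344.12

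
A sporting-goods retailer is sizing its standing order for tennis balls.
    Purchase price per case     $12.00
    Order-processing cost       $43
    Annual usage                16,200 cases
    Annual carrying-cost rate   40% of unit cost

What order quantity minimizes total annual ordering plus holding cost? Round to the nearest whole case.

H = i·C = 0.4 × $12 = $4.8000 per case-year
EOQ = √(2DS/H) = √(2 × 16,200 × 43 / 4.8)
    = √(290,250.00) ≈ 538.75

539 cases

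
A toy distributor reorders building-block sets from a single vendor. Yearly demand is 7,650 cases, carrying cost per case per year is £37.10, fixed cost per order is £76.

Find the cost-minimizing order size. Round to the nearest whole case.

2DS/H = 2·7,650·76/37.1 = 31,342.32
EOQ = √31,342.32 ≈ 177.04

177 cases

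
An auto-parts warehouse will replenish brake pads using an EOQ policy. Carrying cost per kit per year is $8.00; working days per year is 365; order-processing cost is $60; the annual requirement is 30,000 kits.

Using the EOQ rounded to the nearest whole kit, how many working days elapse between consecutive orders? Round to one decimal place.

8.2 days

EOQ = √(2DS/H) = √(2 × 30,000 × 60 / 8)
    = √(450,000.00) ≈ 670.82 → Q = 671 kits
Days between orders = 365 / (D/Q) = 365 / 44.709 ≈ 8.164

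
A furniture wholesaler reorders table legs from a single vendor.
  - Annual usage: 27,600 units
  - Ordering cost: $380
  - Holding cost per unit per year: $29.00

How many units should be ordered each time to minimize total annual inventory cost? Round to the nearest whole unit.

850 units

Q* = √(2·D·S / H) = √(2·27,600·380 / 29) = √723,310.3 ≈ 850.48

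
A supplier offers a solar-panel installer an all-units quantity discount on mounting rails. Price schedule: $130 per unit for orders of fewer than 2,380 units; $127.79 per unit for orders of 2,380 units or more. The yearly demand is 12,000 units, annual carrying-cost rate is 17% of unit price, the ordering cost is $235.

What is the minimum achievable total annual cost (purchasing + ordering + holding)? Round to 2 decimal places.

H₁ = 17%×$130 = $22.1000;  H₂ = 17%×$127.79 = $21.7243
EOQ₁ = √(2×12,000×235/22.1000) = 505.18  (< 2,380, feasible at tier 1)
EOQ₂ = √(2×12,000×235/21.7243) = 509.53  (< 2,380 → use Q = 2,380 at tier-2 price)
TC(tier 1 (EOQ₁), Q≈505.2) = $1,571,164.41
TC(tier 2, Q≈2,380.0) = $1,560,516.79
Minimum at tier 2: $1,560,516.79

$1,560,516.79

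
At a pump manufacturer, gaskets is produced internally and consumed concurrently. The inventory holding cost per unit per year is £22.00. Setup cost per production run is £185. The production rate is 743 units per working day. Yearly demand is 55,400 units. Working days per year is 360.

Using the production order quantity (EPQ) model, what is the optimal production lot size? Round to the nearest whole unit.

1,084 units

d = 55,400/360 = 153.8889 units/day;  effective holding cost H(1 − d/p) = 22·(1 − 153.8889/743) = 17.44340
Q* = √(2DS / H_eff) = √(2·55,400·185 / 17.44340) ≈ 1,084.03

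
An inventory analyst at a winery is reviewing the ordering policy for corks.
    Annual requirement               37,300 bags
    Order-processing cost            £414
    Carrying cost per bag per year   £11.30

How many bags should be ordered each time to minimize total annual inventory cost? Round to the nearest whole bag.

Q* = √(2·D·S / H) = √(2·37,300·414 / 11.3) = √2,733,132.7 ≈ 1,653.22

1,653 bags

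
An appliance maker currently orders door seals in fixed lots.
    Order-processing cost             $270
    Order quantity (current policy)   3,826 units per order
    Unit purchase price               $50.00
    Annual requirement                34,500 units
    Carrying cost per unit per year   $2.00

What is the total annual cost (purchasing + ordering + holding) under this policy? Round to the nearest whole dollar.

$1,731,261

Orders/yr = 34,500/3,826 = 9.017; ordering cost = 9.017 × $270 = $2,434.66
Average inventory = 3,826/2 = 1913; holding cost = 1913 × $2 = $3,826.00
Purchase cost = D·C = 34,500 × 50 = $1,725,000.00
Total = $2,434.66 + $3,826.00 + $1,725,000.00 = $1,731,260.66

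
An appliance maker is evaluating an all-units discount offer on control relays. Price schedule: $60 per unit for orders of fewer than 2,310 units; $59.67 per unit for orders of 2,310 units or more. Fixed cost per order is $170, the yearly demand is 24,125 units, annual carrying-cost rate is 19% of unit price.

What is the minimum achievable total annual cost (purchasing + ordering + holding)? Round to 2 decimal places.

H₁ = 19%×$60 = $11.4000;  H₂ = 19%×$59.67 = $11.3373
EOQ₁ = √(2×24,125×170/11.4000) = 848.24  (< 2,310, feasible at tier 1)
EOQ₂ = √(2×24,125×170/11.3373) = 850.59  (< 2,310 → use Q = 2,310 at tier-2 price)
TC(tier 1 (EOQ₁), Q≈848.2) = $1,457,169.98
TC(tier 2, Q≈2,310.0) = $1,454,408.76
Minimum at tier 2: $1,454,408.76

$1,454,408.76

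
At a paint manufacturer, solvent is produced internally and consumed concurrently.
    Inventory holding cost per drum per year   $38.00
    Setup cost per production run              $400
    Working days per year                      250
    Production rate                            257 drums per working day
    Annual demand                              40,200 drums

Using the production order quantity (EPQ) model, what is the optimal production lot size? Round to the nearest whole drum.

d = 40,200/250 = 160.8000 drums/day;  effective holding cost H(1 − d/p) = 38·(1 − 160.8000/257) = 14.22412
Q* = √(2DS / H_eff) = √(2·40,200·400 / 14.22412) ≈ 1,503.64

1,504 drums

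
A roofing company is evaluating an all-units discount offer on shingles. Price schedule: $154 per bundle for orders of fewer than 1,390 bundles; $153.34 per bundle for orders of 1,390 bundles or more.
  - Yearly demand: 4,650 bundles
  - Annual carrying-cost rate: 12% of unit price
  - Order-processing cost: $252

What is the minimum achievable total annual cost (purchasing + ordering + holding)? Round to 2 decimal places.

H₁ = 12%×$154 = $18.4800;  H₂ = 12%×$153.34 = $18.4008
EOQ₁ = √(2×4,650×252/18.4800) = 356.12  (< 1,390, feasible at tier 1)
EOQ₂ = √(2×4,650×252/18.4008) = 356.88  (< 1,390 → use Q = 1,390 at tier-2 price)
TC(tier 1 (EOQ₁), Q≈356.1) = $722,681.01
TC(tier 2, Q≈1,390.0) = $726,662.58
Minimum at tier 1 (EOQ₁): $722,681.01

$722,681.01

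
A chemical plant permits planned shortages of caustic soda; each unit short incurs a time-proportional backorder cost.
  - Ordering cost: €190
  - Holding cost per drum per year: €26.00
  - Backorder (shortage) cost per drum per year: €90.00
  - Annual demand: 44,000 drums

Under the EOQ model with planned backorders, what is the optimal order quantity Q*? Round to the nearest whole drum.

910 drums

Q* = √(2DS/H) · √((H + b)/b)
   = √(2 × 44,000 × 190 / 26) · √((26 + 90) / 90)
   = 801.921 × 1.1353 ≈ 910.41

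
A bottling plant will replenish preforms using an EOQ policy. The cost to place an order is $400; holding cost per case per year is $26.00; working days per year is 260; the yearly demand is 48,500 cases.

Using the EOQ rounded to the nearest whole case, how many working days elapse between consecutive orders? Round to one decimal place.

6.6 days

2DS/H = 2·48,500·400/26 = 1,492,307.69
EOQ = √1,492,307.69 ≈ 1,221.60 → Q = 1,222 cases
Cycle time = (working days × Q)/D = (260 × 1,222) / 48,500 = 6.551 days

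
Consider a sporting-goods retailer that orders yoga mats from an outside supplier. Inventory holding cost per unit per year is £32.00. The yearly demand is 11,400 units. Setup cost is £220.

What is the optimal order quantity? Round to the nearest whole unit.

396 units

EOQ = √(2DS/H) = √(2 × 11,400 × 220 / 32)
    = √(156,750.00) ≈ 395.92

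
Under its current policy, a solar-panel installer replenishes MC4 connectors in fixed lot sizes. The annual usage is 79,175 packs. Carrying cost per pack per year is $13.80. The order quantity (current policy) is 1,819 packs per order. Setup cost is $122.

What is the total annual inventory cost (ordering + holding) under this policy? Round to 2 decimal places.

Orders/yr = 79,175/1,819 = 43.527; ordering cost = 43.527 × $122 = $5,310.25
Average inventory = 1,819/2 = 909.5; holding cost = 909.5 × $13.8 = $12,551.10
Total = $5,310.25 + $12,551.10 = $17,861.35

$17,861.35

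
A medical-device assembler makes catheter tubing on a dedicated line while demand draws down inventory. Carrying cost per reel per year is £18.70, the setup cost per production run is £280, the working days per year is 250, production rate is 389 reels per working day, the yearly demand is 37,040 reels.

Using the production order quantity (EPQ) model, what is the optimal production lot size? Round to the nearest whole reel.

d = 37,040/250 = 148.1600 reels/day;  effective holding cost H(1 − d/p) = 18.7·(1 − 148.1600/389) = 11.57766
Q* = √(2DS / H_eff) = √(2·37,040·280 / 11.57766) ≈ 1,338.50

1,339 reels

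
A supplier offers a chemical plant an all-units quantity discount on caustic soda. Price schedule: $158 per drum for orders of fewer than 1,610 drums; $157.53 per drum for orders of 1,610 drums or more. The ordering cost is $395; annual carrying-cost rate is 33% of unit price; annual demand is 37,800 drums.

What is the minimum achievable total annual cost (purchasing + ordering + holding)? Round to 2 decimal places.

H₁ = 33%×$158 = $52.1400;  H₂ = 33%×$157.53 = $51.9849
EOQ₁ = √(2×37,800×395/52.1400) = 756.79  (< 1,610, feasible at tier 1)
EOQ₂ = √(2×37,800×395/51.9849) = 757.92  (< 1,610 → use Q = 1,610 at tier-2 price)
TC(tier 1 (EOQ₁), Q≈756.8) = $6,011,858.90
TC(tier 2, Q≈1,610.0) = $6,005,755.76
Minimum at tier 2: $6,005,755.76

$6,005,755.76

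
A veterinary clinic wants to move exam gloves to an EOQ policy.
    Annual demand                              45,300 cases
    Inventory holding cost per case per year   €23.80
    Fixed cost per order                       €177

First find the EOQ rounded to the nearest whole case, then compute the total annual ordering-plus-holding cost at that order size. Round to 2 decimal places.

Q* = √(2·D·S / H) = √(2·45,300·177 / 23.8) = √673,789.9 ≈ 820.85 → Q = 821 cases
Orders/yr = 45,300/821 = 55.177; ordering cost = 55.177 × €177 = €9,766.26
Average inventory = 821/2 = 410.5; holding cost = 410.5 × €23.8 = €9,769.90
Total = €9,766.26 + €9,769.90 = €19,536.16

€19,536.16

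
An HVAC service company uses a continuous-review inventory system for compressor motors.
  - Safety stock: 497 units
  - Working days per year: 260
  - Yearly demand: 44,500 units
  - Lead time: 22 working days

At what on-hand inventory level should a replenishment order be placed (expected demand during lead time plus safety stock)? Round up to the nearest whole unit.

4,263 units

Daily demand d = 44,500 / 260 = 171.154 units/day
Demand during lead time = 171.154 × 22 = 3,765.38
Reorder point = 3,765.38 + 497 = 4,262.38 → round up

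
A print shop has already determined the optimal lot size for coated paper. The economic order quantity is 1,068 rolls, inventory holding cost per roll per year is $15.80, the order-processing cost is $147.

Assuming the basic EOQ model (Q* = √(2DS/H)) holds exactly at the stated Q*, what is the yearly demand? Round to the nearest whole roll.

EOQ relation: Q² = 2DS/H, so rearrange for the unknown.
D = Q²H / (2S) = 1,068² × 15.8 / (2 × 147) = 61,298.84

61,299 rolls per year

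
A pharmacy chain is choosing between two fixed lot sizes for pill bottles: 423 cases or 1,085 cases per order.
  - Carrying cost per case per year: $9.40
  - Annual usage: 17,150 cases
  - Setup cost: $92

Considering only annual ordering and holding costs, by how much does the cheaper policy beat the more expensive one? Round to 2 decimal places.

$835.57

TC(Q) = (D/Q)S + (Q/2)H
TC(423) = (17,150/423)×92 + (423/2)×9.4 = $5,718.12
TC(1,085) = (17,150/1,085)×92 + (1,085/2)×9.4 = $6,553.69
|ΔTC| = |$5,718.12 − $6,553.69| = $835.57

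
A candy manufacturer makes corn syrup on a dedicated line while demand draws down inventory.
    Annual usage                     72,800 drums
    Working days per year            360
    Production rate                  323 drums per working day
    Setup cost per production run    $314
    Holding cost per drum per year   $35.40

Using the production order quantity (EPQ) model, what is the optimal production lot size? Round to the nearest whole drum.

1,858 drums

d = 72,800/360 = 202.2222 drums/day;  effective holding cost H(1 − d/p) = 35.4·(1 − 202.2222/323) = 13.23695
Q* = √(2DS / H_eff) = √(2·72,800·314 / 13.23695) ≈ 1,858.45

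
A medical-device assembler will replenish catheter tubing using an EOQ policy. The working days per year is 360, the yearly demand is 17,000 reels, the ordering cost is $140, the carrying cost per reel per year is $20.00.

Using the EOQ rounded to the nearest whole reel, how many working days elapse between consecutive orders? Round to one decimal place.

Q* = √(2·D·S / H) = √(2·17,000·140 / 20) = √238,000.0 ≈ 487.85 → Q = 488 reels
T = Q/D × 360 days = 488/17,000 × 360 = 10.334 days

10.3 days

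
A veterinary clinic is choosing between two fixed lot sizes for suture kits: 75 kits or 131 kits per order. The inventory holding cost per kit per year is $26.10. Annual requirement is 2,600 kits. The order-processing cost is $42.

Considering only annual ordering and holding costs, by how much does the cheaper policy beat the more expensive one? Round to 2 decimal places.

$108.39

For each Q, cost = (D/Q)·S + (Q/2)·H.
TC(75) = (2,600/75)×42 + (75/2)×26.1 = $2,434.75
TC(131) = (2,600/131)×42 + (131/2)×26.1 = $2,543.14
Lots of 75 are cheaper by $108.39.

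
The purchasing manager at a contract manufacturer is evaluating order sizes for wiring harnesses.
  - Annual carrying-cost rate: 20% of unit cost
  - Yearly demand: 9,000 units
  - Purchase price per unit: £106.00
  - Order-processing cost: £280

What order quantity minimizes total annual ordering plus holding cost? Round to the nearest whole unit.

H = i·C = 0.2 × £106 = £21.2000 per unit-year
2DS/H = 2·9,000·280/21.2 = 237,735.85
EOQ = √237,735.85 ≈ 487.58

488 units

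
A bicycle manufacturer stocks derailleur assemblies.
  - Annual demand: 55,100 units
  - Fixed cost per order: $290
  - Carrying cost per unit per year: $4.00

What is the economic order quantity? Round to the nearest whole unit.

2,827 units

2DS/H = 2·55,100·290/4 = 7,989,500.00
EOQ = √7,989,500.00 ≈ 2,826.57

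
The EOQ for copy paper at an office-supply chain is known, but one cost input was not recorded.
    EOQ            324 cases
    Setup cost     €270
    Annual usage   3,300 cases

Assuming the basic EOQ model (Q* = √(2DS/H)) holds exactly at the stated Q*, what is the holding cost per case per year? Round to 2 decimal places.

€16.98

Since Q* = (2DS/H)^½, squaring gives Q*²·H = 2DS.
H = 2DS / Q² = 2 × 3,300 × 270 / 324² = 16.9753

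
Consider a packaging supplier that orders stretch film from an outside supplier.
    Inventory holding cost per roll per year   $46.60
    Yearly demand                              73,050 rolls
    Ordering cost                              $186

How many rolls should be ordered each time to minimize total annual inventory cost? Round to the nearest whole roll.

EOQ = √(2DS/H) = √(2 × 73,050 × 186 / 46.6)
    = √(583,145.92) ≈ 763.64

764 rolls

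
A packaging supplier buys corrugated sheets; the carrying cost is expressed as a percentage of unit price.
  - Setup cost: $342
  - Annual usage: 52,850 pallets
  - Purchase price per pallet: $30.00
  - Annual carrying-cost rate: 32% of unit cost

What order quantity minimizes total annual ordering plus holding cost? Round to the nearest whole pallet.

Carrying cost H = $30 × 32% = $9.6000/pallet/yr
Q* = √(2·D·S / H) = √(2·52,850·342 / 9.6) = √3,765,562.5 ≈ 1,940.51

1,941 pallets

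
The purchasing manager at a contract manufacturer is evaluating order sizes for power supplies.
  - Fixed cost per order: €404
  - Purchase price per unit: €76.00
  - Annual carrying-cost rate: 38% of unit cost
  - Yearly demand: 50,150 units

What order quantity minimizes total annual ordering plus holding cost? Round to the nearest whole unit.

Holding cost per unit per year: H = 38% × €76 = €28.8800
Optimal lot size Q* = (2 × 50,150 × €404 / €28.88)^½ ≈ 1,184.52

1,185 units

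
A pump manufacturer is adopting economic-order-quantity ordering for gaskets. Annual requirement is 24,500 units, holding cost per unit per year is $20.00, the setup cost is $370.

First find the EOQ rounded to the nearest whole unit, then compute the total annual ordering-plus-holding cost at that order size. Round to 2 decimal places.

2DS/H = 2·24,500·370/20 = 906,500.00
EOQ = √906,500.00 ≈ 952.10 → Q = 952 units
Ordering: D/Q × S = 24,500/952 × $370 = $9,522.06
Holding:  Q/2 × H = 952/2 × $20 = $9,520.00
Total = $9,522.06 + $9,520.00 = $19,042.06

$19,042.06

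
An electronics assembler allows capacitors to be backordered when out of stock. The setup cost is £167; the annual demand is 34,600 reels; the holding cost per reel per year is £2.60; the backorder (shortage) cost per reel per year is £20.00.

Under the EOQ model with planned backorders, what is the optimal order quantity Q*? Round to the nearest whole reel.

2,241 reels

Q* = √(2DS/H) · √((H + b)/b)
   = √(2 × 34,600 × 167 / 2.6) · √((2.6 + 20) / 20)
   = 2,108.262 × 1.0630 ≈ 2,241.11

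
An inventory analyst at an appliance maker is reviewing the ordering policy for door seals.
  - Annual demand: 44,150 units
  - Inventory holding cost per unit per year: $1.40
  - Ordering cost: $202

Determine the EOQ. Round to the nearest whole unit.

EOQ = √(2DS/H) = √(2 × 44,150 × 202 / 1.4)
    = √(12,740,428.57) ≈ 3,569.37

3,569 units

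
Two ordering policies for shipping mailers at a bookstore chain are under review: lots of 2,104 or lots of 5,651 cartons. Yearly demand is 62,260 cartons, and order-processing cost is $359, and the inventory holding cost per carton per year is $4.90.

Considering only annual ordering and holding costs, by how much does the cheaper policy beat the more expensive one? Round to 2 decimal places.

$2,022.18

Annual cost at Q: ordering D·S/Q plus holding Q·H/2.
TC(2,104) = (62,260/2,104)×359 + (2,104/2)×4.9 = $15,778.06
TC(5,651) = (62,260/5,651)×359 + (5,651/2)×4.9 = $17,800.24
|ΔTC| = |$15,778.06 − $17,800.24| = $2,022.18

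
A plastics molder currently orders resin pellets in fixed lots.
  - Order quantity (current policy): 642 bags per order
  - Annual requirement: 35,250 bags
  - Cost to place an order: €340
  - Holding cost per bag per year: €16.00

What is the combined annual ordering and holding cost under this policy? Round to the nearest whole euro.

€23,804

Orders/yr = 35,250/642 = 54.907; ordering cost = 54.907 × €340 = €18,668.22
Average inventory = 642/2 = 321; holding cost = 321 × €16 = €5,136.00
Total = €18,668.22 + €5,136.00 = €23,804.22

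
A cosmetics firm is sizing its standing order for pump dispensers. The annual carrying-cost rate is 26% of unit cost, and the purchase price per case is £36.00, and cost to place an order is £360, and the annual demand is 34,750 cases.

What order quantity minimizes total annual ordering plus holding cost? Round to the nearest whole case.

1,635 cases

Holding cost per case per year: H = 26% × £36 = £9.3600
EOQ = √(2DS/H) = √(2 × 34,750 × 360 / 9.36)
    = √(2,673,076.92) ≈ 1,634.95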